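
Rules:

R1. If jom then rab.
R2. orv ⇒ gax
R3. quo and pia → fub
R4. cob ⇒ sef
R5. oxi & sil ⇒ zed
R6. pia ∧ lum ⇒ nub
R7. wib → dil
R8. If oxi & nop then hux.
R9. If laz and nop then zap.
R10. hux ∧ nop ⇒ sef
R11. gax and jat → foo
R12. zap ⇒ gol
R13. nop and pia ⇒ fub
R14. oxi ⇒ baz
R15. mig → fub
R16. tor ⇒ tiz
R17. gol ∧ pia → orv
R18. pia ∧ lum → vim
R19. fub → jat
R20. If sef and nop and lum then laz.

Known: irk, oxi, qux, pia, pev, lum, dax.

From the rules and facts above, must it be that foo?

No

Forward chaining from the given facts derives: nub, baz, vim.
The only rule concluding foo is R11, which needs gax; that is never established.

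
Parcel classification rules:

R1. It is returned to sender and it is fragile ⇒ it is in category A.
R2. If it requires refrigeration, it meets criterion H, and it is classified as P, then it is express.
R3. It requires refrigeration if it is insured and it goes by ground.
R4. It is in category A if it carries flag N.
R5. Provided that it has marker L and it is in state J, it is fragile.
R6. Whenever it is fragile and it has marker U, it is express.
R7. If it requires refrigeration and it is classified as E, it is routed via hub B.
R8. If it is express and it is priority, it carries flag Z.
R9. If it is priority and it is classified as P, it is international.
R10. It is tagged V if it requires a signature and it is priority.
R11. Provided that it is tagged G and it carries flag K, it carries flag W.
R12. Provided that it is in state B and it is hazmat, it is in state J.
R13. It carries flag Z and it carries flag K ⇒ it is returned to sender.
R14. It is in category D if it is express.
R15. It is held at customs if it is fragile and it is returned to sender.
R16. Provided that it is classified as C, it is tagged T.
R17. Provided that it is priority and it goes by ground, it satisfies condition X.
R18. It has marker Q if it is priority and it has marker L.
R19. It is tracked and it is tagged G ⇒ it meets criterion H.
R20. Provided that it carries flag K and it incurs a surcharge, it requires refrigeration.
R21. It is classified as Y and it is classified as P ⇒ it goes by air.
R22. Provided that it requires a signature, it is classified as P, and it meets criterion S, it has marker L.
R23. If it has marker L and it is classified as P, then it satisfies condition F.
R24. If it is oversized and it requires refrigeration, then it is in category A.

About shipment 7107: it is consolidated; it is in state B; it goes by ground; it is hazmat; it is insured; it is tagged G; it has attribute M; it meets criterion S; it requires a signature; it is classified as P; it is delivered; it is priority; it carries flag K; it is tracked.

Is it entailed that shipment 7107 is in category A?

By R3 (it is insured, it goes by ground): it requires refrigeration.
By R12 (it is in state B, it is hazmat): it is in state J.
By R19 (it is tracked, it is tagged G): it meets criterion H.
By R22 (it requires a signature, it is classified as P, it meets criterion S): it has marker L.
By R2 (it requires refrigeration, it meets criterion H, it is classified as P): it is express.
By R5 (it has marker L, it is in state J): it is fragile.
By R8 (it is express, it is priority): it carries flag Z.
By R13 (it carries flag Z, it carries flag K): it is returned to sender.
By R1 (it is returned to sender, it is fragile): it is in category A.

Yes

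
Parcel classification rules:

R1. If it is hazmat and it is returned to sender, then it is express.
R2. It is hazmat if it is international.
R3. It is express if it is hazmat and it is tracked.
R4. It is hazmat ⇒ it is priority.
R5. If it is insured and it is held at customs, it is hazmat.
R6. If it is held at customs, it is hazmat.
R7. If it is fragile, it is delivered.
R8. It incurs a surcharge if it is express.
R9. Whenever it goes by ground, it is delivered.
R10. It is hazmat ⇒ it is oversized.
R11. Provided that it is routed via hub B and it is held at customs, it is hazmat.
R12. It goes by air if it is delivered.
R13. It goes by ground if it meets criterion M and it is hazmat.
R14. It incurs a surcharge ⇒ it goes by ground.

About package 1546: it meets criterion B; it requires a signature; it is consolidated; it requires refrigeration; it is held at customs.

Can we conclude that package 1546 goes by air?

No

Forward chaining from the given facts derives: is hazmat, is oversized, is priority.
The only rule concluding "it goes by air" is R12, which needs "it is delivered"; that is never established.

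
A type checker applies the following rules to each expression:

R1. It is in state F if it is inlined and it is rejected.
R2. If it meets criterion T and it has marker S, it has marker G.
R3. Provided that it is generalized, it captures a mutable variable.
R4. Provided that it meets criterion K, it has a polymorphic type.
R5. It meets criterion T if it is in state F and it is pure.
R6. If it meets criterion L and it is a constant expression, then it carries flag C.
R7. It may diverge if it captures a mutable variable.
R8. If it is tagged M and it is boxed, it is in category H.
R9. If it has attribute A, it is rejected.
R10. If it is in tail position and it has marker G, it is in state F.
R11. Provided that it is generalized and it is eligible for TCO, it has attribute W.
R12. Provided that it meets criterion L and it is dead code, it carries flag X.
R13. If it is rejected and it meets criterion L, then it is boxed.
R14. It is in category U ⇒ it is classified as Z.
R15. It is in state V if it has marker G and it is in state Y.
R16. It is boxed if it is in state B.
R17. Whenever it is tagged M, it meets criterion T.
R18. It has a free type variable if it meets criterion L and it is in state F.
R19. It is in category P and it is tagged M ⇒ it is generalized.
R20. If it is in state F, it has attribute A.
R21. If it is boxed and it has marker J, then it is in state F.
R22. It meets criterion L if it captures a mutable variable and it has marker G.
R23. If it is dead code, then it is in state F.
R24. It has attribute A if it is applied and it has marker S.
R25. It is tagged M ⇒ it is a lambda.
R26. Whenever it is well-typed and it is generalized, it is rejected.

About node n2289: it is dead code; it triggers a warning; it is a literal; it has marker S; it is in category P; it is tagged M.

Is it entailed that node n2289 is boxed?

Yes

By R17 (it is tagged M): it meets criterion T.
By R19 (it is in category P, it is tagged M): it is generalized.
By R23 (it is dead code): it is in state F.
By R2 (it meets criterion T, it has marker S): it has marker G.
By R3 (it is generalized): it captures a mutable variable.
By R20 (it is in state F): it has attribute A.
By R22 (it captures a mutable variable, it has marker G): it meets criterion L.
By R9 (it has attribute A): it is rejected.
By R13 (it is rejected, it meets criterion L): it is boxed.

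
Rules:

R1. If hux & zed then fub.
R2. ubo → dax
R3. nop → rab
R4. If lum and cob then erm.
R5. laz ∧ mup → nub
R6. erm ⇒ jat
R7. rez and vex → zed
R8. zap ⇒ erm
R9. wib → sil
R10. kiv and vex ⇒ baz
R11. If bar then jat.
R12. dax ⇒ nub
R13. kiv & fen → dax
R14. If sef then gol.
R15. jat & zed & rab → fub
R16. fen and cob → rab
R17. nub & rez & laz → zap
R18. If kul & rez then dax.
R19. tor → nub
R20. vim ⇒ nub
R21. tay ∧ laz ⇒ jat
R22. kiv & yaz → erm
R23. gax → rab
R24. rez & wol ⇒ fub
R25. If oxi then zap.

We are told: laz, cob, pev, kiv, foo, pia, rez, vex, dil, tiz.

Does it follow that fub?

Forward chaining from the given facts derives: zed, baz.
Rules concluding fub: R1 needs hux; R15 needs jat; R24 needs wol — none of these are established.

No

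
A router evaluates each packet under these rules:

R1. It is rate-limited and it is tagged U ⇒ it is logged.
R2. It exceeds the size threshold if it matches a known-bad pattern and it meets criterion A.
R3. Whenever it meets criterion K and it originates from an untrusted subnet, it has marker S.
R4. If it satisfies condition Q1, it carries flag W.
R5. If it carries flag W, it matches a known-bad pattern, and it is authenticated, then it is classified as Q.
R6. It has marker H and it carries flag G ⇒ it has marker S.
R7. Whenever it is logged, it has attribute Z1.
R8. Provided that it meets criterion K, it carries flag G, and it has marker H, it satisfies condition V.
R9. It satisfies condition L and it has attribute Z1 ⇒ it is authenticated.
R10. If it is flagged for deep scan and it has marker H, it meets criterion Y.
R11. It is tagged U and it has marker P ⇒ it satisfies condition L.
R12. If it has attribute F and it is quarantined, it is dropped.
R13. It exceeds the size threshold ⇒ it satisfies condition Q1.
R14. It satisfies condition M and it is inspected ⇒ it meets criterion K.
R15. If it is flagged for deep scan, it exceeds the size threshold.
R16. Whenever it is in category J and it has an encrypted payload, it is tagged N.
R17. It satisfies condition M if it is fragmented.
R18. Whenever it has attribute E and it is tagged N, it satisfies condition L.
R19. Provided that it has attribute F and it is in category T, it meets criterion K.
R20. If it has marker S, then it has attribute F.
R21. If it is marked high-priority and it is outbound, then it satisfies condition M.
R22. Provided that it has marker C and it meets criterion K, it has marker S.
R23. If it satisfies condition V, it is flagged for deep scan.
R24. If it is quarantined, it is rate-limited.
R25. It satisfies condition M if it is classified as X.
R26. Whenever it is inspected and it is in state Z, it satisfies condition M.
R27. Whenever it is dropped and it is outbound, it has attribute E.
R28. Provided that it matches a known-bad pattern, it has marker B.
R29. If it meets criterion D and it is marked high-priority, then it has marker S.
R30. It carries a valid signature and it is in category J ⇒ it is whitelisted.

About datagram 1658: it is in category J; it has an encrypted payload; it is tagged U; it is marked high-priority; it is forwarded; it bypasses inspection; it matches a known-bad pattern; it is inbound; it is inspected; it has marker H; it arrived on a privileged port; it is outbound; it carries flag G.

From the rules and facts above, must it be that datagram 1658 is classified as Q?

No

Forward chaining from the given facts derives: has marker S, is tagged N, has attribute F, satisfies condition M, has marker B, meets criterion K, satisfies condition V, is flagged for deep scan, meets criterion Y, exceeds the size threshold, satisfies condition Q1, carries flag W.
The only rule concluding "it is classified as Q" is R5, which needs "it is authenticated"; that is never established.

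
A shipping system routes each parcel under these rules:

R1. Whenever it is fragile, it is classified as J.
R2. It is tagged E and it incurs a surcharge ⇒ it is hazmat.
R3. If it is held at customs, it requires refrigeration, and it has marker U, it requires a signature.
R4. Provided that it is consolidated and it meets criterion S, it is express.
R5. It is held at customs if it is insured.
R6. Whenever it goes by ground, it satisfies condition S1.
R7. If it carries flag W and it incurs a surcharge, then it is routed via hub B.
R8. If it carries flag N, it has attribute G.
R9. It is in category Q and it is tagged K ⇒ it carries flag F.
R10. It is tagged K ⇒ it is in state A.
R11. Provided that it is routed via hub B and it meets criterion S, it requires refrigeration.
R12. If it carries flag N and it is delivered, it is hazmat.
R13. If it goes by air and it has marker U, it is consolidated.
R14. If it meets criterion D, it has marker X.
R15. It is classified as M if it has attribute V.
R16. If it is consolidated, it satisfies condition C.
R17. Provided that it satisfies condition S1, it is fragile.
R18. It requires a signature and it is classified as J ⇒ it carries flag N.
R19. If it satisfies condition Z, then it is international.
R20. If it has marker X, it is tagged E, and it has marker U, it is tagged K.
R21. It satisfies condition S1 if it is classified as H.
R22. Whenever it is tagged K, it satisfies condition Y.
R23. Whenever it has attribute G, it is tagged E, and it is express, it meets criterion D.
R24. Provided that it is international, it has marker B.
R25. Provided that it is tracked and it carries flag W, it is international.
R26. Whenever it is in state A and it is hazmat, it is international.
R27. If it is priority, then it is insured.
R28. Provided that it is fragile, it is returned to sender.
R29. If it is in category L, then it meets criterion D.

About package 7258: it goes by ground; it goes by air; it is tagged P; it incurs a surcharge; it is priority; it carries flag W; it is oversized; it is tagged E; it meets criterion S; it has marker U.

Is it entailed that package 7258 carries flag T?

Forward chaining from the given facts derives: is hazmat, satisfies condition S1, is routed via hub B, requires refrigeration, is consolidated, satisfies condition C, is fragile, is insured, is returned to sender, is classified as J, is express, is held at customs, requires a signature, carries flag N, has attribute G, meets criterion D, has marker X, is tagged K, satisfies condition Y, is in state A, is international, has marker B.
No rule has "it carries flag T" as its conclusion, and it is not among the given facts.

No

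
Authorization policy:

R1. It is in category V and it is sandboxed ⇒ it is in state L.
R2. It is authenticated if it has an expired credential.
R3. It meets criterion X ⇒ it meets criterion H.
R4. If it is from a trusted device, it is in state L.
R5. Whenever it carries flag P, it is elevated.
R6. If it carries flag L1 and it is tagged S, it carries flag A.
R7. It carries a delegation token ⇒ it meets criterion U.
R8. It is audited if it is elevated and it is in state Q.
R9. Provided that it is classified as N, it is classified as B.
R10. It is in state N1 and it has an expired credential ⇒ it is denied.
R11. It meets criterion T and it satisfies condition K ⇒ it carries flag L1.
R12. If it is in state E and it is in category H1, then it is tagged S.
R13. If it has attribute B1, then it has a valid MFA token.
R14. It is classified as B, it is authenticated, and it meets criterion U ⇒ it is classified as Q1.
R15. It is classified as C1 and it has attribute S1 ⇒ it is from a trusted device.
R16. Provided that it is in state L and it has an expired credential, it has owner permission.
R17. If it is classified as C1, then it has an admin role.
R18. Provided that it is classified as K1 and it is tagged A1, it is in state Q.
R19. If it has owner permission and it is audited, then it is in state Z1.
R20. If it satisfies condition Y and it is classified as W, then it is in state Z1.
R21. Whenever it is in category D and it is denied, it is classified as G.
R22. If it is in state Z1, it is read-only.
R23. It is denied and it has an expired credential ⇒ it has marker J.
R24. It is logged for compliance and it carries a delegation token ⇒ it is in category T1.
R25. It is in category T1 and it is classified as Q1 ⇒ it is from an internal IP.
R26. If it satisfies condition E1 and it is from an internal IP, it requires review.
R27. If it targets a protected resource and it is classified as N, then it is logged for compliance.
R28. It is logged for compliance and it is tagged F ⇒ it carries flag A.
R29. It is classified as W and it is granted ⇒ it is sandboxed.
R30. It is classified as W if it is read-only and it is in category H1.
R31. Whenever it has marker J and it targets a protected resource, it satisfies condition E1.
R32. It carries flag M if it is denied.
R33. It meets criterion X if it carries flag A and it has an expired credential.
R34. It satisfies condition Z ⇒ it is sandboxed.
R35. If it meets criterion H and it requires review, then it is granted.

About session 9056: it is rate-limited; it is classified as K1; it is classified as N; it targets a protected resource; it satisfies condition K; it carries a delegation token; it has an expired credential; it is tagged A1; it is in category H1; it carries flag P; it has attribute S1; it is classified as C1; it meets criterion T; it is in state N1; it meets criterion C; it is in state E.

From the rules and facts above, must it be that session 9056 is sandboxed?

By R2 (it has an expired credential): it is authenticated.
By R5 (it carries flag P): it is elevated.
By R7 (it carries a delegation token): it meets criterion U.
By R9 (it is classified as N): it is classified as B.
By R10 (it is in state N1, it has an expired credential): it is denied.
By R11 (it meets criterion T, it satisfies condition K): it carries flag L1.
By R12 (it is in state E, it is in category H1): it is tagged S.
By R14 (it is classified as B, it is authenticated, it meets criterion U): it is classified as Q1.
By R15 (it is classified as C1, it has attribute S1): it is from a trusted device.
By R18 (it is classified as K1, it is tagged A1): it is in state Q.
By R23 (it is denied, it has an expired credential): it has marker J.
By R27 (it targets a protected resource, it is classified as N): it is logged for compliance.
By R31 (it has marker J, it targets a protected resource): it satisfies condition E1.
By R4 (it is from a trusted device): it is in state L.
By R6 (it carries flag L1, it is tagged S): it carries flag A.
By R8 (it is elevated, it is in state Q): it is audited.
By R16 (it is in state L, it has an expired credential): it has owner permission.
By R19 (it has owner permission, it is audited): it is in state Z1.
By R22 (it is in state Z1): it is read-only.
By R24 (it is logged for compliance, it carries a delegation token): it is in category T1.
By R25 (it is in category T1, it is classified as Q1): it is from an internal IP.
By R26 (it satisfies condition E1, it is from an internal IP): it requires review.
By R30 (it is read-only, it is in category H1): it is classified as W.
By R33 (it carries flag A, it has an expired credential): it meets criterion X.
By R3 (it meets criterion X): it meets criterion H.
By R35 (it meets criterion H, it requires review): it is granted.
By R29 (it is classified as W, it is granted): it is sandboxed.

Yes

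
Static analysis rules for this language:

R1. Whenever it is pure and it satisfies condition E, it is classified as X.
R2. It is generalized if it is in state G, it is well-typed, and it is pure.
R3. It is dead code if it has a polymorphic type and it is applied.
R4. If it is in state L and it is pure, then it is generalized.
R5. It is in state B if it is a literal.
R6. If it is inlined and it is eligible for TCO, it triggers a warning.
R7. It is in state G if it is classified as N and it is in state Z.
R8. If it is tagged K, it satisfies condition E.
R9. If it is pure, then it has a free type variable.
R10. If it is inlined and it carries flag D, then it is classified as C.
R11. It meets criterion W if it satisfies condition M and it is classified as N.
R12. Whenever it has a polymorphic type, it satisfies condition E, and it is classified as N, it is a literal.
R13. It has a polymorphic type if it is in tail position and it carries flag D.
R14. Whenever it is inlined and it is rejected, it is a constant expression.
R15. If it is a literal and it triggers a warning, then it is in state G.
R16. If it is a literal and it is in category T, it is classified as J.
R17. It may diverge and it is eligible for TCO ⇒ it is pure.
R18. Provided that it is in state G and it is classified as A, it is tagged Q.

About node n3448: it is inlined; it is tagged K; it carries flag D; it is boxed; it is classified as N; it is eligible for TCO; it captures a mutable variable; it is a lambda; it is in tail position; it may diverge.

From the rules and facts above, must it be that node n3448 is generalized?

No

Forward chaining from the given facts derives: triggers a warning, satisfies condition E, is classified as C, has a polymorphic type, is pure, is classified as X, has a free type variable, is a literal, is in state G, is in state B.
Rules concluding "it is generalized": R2 needs "it is well-typed"; R4 needs "it is in state L" — none of these are established.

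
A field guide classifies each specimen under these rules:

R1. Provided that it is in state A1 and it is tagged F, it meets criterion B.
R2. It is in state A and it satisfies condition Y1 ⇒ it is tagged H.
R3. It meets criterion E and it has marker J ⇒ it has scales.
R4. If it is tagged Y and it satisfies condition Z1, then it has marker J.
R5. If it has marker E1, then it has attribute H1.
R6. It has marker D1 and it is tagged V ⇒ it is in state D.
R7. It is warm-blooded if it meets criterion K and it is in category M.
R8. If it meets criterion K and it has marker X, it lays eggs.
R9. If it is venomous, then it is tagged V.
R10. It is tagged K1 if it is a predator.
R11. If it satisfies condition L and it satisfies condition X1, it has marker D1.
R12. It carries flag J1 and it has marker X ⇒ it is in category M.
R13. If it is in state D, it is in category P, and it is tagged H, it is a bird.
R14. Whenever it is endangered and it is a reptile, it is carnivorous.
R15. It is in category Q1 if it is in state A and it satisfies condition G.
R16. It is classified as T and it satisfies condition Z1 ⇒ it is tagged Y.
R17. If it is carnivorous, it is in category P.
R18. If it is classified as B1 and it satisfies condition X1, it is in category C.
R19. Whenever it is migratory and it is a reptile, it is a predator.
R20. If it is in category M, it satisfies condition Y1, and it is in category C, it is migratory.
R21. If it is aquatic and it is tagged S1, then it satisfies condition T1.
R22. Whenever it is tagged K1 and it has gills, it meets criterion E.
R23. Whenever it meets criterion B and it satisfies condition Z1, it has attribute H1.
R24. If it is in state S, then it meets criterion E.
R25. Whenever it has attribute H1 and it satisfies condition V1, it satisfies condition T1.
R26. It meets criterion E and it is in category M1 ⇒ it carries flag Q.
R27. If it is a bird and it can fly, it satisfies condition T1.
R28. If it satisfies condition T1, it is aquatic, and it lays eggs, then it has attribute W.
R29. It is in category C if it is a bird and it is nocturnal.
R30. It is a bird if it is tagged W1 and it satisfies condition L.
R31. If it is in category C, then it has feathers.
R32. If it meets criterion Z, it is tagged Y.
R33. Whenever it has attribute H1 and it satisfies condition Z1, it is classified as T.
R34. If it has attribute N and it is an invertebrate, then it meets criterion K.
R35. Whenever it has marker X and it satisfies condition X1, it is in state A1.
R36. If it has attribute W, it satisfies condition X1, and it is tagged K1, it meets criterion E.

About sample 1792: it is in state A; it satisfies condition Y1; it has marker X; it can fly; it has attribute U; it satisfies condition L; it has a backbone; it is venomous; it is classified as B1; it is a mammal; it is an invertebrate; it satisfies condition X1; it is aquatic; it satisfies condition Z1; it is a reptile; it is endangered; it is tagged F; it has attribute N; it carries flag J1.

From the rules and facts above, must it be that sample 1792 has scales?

Yes

By R2 (it is in state A, it satisfies condition Y1): it is tagged H.
By R9 (it is venomous): it is tagged V.
By R11 (it satisfies condition L, it satisfies condition X1): it has marker D1.
By R12 (it carries flag J1, it has marker X): it is in category M.
By R14 (it is endangered, it is a reptile): it is carnivorous.
By R17 (it is carnivorous): it is in category P.
By R18 (it is classified as B1, it satisfies condition X1): it is in category C.
By R20 (it is in category M, it satisfies condition Y1, it is in category C): it is migratory.
By R34 (it has attribute N, it is an invertebrate): it meets criterion K.
By R35 (it has marker X, it satisfies condition X1): it is in state A1.
By R1 (it is in state A1, it is tagged F): it meets criterion B.
By R6 (it has marker D1, it is tagged V): it is in state D.
By R8 (it meets criterion K, it has marker X): it lays eggs.
By R13 (it is in state D, it is in category P, it is tagged H): it is a bird.
By R19 (it is migratory, it is a reptile): it is a predator.
By R23 (it meets criterion B, it satisfies condition Z1): it has attribute H1.
By R27 (it is a bird, it can fly): it satisfies condition T1.
By R28 (it satisfies condition T1, it is aquatic, it lays eggs): it has attribute W.
By R33 (it has attribute H1, it satisfies condition Z1): it is classified as T.
By R10 (it is a predator): it is tagged K1.
By R16 (it is classified as T, it satisfies condition Z1): it is tagged Y.
By R36 (it has attribute W, it satisfies condition X1, it is tagged K1): it meets criterion E.
By R4 (it is tagged Y, it satisfies condition Z1): it has marker J.
By R3 (it meets criterion E, it has marker J): it has scales.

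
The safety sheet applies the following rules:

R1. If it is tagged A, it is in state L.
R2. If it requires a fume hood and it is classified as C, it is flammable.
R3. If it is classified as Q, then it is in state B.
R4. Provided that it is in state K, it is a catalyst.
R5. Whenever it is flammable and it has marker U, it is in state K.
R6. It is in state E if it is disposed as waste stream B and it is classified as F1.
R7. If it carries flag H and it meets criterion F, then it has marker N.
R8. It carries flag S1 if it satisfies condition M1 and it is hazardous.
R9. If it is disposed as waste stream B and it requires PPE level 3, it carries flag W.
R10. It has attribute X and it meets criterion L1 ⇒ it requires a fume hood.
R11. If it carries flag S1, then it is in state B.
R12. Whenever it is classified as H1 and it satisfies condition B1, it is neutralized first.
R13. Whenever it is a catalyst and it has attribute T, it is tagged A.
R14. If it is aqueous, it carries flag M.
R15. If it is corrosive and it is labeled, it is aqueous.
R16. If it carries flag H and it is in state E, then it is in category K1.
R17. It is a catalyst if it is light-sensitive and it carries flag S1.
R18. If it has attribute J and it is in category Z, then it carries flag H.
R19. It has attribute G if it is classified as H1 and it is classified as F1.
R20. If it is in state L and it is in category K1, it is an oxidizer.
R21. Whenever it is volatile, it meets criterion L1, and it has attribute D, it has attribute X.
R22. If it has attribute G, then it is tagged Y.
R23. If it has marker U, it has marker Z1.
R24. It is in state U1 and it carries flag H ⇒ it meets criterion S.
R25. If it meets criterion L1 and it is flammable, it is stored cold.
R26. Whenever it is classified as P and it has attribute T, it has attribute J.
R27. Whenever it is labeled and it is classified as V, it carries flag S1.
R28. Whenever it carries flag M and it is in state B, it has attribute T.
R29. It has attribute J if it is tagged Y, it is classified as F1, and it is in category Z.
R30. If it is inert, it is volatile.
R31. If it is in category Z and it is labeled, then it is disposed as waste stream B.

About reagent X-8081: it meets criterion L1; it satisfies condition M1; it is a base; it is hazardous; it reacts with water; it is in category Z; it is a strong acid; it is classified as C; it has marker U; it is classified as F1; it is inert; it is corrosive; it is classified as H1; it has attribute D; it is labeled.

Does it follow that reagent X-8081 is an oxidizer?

By R8 (it satisfies condition M1, it is hazardous): it carries flag S1.
By R11 (it carries flag S1): it is in state B.
By R15 (it is corrosive, it is labeled): it is aqueous.
By R19 (it is classified as H1, it is classified as F1): it has attribute G.
By R22 (it has attribute G): it is tagged Y.
By R29 (it is tagged Y, it is classified as F1, it is in category Z): it has attribute J.
By R30 (it is inert): it is volatile.
By R31 (it is in category Z, it is labeled): it is disposed as waste stream B.
By R6 (it is disposed as waste stream B, it is classified as F1): it is in state E.
By R14 (it is aqueous): it carries flag M.
By R18 (it has attribute J, it is in category Z): it carries flag H.
By R21 (it is volatile, it meets criterion L1, it has attribute D): it has attribute X.
By R28 (it carries flag M, it is in state B): it has attribute T.
By R10 (it has attribute X, it meets criterion L1): it requires a fume hood.
By R16 (it carries flag H, it is in state E): it is in category K1.
By R2 (it requires a fume hood, it is classified as C): it is flammable.
By R5 (it is flammable, it has marker U): it is in state K.
By R4 (it is in state K): it is a catalyst.
By R13 (it is a catalyst, it has attribute T): it is tagged A.
By R1 (it is tagged A): it is in state L.
By R20 (it is in state L, it is in category K1): it is an oxidizer.

Yes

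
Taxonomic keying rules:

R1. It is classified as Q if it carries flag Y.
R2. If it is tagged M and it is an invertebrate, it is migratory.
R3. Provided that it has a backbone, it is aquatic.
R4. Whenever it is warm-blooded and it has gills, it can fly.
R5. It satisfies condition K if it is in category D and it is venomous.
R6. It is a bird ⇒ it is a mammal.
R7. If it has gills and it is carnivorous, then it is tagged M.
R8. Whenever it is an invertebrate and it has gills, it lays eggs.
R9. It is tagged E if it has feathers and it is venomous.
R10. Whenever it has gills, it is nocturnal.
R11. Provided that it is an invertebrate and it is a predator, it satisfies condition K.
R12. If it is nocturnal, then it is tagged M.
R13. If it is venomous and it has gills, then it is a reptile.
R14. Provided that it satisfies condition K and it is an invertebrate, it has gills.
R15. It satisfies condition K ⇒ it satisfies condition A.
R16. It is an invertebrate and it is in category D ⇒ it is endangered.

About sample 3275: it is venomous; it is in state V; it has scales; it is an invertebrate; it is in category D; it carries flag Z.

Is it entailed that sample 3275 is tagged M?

Yes

By R5 (it is in category D, it is venomous): it satisfies condition K.
By R14 (it satisfies condition K, it is an invertebrate): it has gills.
By R10 (it has gills): it is nocturnal.
By R12 (it is nocturnal): it is tagged M.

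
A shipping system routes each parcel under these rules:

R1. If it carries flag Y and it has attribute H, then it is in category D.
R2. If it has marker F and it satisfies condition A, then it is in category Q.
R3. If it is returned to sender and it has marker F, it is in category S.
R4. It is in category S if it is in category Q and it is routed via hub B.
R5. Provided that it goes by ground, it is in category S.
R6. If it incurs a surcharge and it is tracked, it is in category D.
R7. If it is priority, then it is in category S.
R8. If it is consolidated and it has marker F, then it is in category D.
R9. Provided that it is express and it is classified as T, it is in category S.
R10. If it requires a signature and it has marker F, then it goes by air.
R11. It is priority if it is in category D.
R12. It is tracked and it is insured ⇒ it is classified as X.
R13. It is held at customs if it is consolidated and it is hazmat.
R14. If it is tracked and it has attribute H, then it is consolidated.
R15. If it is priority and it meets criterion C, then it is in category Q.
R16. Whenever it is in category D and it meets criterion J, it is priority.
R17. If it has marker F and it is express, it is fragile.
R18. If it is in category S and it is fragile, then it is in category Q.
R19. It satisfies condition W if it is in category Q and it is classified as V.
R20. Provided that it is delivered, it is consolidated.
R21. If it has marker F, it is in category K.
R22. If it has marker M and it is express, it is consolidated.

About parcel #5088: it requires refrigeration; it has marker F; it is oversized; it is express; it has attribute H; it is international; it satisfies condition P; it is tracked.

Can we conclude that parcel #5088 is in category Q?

Yes

By R14 (it is tracked, it has attribute H): it is consolidated.
By R17 (it has marker F, it is express): it is fragile.
By R8 (it is consolidated, it has marker F): it is in category D.
By R11 (it is in category D): it is priority.
By R7 (it is priority): it is in category S.
By R18 (it is in category S, it is fragile): it is in category Q.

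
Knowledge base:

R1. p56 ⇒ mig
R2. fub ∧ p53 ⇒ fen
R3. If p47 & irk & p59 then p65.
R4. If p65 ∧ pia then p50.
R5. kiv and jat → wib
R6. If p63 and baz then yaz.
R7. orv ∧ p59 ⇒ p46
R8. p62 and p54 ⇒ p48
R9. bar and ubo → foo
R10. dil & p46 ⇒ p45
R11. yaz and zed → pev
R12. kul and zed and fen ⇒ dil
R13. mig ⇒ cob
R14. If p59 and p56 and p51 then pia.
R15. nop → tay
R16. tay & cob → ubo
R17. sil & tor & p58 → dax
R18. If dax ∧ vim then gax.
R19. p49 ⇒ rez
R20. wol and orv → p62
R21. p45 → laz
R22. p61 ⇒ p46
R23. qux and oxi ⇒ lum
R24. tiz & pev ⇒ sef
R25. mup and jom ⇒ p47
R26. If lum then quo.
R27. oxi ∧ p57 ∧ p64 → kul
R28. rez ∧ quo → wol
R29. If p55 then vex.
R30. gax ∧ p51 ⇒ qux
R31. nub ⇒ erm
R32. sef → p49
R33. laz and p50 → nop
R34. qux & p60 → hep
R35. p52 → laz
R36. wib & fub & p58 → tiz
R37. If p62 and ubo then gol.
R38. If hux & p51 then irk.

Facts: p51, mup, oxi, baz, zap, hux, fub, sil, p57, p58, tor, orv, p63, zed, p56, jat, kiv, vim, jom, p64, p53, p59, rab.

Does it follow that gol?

Yes

mig  (by R1: p56)
fen  (by R2: fub, p53)
wib  (by R5: kiv, jat)
yaz  (by R6: p63, baz)
p46  (by R7: orv, p59)
pev  (by R11: yaz, zed)
cob  (by R13: mig)
pia  (by R14: p59, p56, p51)
dax  (by R17: sil, tor, p58)
gax  (by R18: dax, vim)
p47  (by R25: mup, jom)
kul  (by R27: oxi, p57, p64)
qux  (by R30: gax, p51)
tiz  (by R36: wib, fub, p58)
irk  (by R38: hux, p51)
p65  (by R3: p47, irk, p59)
p50  (by R4: p65, pia)
dil  (by R12: kul, zed, fen)
lum  (by R23: qux, oxi)
sef  (by R24: tiz, pev)
quo  (by R26: lum)
p49  (by R32: sef)
p45  (by R10: dil, p46)
rez  (by R19: p49)
laz  (by R21: p45)
wol  (by R28: rez, quo)
nop  (by R33: laz, p50)
tay  (by R15: nop)
ubo  (by R16: tay, cob)
p62  (by R20: wol, orv)
gol  (by R37: p62, ubo)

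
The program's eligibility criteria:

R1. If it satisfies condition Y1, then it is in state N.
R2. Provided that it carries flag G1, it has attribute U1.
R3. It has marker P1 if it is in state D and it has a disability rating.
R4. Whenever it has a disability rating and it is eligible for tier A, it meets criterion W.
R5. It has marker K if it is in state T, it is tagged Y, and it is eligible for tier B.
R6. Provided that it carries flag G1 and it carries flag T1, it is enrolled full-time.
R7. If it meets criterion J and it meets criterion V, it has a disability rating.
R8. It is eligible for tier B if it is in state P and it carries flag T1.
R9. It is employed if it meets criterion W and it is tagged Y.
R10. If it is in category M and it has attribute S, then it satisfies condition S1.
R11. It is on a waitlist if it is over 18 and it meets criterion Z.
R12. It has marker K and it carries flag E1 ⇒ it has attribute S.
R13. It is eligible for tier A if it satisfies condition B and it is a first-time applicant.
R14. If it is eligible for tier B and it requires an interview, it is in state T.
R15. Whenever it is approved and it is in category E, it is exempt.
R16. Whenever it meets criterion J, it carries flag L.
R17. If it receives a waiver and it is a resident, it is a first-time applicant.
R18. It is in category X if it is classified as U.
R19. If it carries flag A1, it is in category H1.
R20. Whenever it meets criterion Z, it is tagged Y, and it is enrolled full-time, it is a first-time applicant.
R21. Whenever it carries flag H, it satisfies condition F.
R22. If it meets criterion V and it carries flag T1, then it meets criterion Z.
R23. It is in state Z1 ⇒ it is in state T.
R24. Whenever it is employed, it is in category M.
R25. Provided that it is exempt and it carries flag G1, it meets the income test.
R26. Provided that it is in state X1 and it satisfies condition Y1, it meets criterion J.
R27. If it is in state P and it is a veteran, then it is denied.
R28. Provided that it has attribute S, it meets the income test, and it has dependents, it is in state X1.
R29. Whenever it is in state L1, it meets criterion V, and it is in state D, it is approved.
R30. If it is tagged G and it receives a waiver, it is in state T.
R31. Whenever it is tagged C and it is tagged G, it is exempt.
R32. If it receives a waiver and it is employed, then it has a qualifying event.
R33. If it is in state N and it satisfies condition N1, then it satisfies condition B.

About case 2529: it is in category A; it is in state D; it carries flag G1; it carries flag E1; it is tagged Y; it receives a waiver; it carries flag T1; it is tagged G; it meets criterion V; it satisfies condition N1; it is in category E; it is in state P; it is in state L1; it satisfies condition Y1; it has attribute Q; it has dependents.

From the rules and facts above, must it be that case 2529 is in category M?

By R1 (it satisfies condition Y1): it is in state N.
By R6 (it carries flag G1, it carries flag T1): it is enrolled full-time.
By R8 (it is in state P, it carries flag T1): it is eligible for tier B.
By R22 (it meets criterion V, it carries flag T1): it meets criterion Z.
By R29 (it is in state L1, it meets criterion V, it is in state D): it is approved.
By R30 (it is tagged G, it receives a waiver): it is in state T.
By R33 (it is in state N, it satisfies condition N1): it satisfies condition B.
By R5 (it is in state T, it is tagged Y, it is eligible for tier B): it has marker K.
By R12 (it has marker K, it carries flag E1): it has attribute S.
By R15 (it is approved, it is in category E): it is exempt.
By R20 (it meets criterion Z, it is tagged Y, it is enrolled full-time): it is a first-time applicant.
By R25 (it is exempt, it carries flag G1): it meets the income test.
By R28 (it has attribute S, it meets the income test, it has dependents): it is in state X1.
By R13 (it satisfies condition B, it is a first-time applicant): it is eligible for tier A.
By R26 (it is in state X1, it satisfies condition Y1): it meets criterion J.
By R7 (it meets criterion J, it meets criterion V): it has a disability rating.
By R4 (it has a disability rating, it is eligible for tier A): it meets criterion W.
By R9 (it meets criterion W, it is tagged Y): it is employed.
By R24 (it is employed): it is in category M.

Yes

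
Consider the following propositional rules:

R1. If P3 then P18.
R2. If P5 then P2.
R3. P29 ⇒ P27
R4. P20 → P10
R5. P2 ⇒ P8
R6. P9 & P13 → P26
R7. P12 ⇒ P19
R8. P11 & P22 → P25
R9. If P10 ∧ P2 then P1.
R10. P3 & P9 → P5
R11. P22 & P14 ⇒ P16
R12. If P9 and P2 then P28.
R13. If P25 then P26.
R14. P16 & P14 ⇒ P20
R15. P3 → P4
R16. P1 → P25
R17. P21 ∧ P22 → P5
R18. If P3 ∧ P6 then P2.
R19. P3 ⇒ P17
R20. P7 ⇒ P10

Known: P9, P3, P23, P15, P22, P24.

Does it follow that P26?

Forward chaining from the given facts derives: P18, P5, P4, P17, P2, P8, P28.
Rules concluding P26: R6 needs P13; R13 needs P25 — none of these are established.

No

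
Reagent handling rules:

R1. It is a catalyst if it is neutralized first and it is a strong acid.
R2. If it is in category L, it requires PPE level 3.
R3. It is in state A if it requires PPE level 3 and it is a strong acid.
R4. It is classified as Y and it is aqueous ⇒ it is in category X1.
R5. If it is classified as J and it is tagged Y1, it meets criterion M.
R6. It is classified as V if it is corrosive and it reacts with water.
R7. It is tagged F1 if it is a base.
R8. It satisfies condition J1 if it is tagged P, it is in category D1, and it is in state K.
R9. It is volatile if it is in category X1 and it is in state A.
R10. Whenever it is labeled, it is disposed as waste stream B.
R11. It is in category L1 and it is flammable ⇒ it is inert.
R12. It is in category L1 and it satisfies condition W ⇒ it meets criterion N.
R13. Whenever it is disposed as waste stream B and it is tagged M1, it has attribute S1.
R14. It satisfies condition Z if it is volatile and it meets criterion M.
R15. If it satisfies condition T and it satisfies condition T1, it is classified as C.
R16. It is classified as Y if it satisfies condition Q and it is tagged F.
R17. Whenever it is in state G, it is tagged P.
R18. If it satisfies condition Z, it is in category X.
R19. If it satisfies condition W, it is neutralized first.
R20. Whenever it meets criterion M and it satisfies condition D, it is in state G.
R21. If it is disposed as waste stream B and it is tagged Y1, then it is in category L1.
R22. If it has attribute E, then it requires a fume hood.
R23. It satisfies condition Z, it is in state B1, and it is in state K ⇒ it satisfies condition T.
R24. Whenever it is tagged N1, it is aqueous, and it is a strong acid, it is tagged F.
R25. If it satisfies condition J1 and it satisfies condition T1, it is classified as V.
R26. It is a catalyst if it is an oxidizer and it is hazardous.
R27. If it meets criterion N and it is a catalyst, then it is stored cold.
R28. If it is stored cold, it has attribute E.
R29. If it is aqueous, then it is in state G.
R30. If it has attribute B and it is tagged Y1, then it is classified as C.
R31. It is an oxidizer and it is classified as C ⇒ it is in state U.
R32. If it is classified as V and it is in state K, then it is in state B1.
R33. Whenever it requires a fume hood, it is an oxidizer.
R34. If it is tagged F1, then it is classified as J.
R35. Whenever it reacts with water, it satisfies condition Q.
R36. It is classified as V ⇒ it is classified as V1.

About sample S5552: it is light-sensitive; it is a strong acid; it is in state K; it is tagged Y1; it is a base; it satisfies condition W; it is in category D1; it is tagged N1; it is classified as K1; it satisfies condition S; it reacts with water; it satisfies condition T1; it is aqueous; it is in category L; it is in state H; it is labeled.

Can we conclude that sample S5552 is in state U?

By R2 (it is in category L): it requires PPE level 3.
By R3 (it requires PPE level 3, it is a strong acid): it is in state A.
By R7 (it is a base): it is tagged F1.
By R10 (it is labeled): it is disposed as waste stream B.
By R19 (it satisfies condition W): it is neutralized first.
By R21 (it is disposed as waste stream B, it is tagged Y1): it is in category L1.
By R24 (it is tagged N1, it is aqueous, it is a strong acid): it is tagged F.
By R29 (it is aqueous): it is in state G.
By R34 (it is tagged F1): it is classified as J.
By R35 (it reacts with water): it satisfies condition Q.
By R1 (it is neutralized first, it is a strong acid): it is a catalyst.
By R5 (it is classified as J, it is tagged Y1): it meets criterion M.
By R12 (it is in category L1, it satisfies condition W): it meets criterion N.
By R16 (it satisfies condition Q, it is tagged F): it is classified as Y.
By R17 (it is in state G): it is tagged P.
By R27 (it meets criterion N, it is a catalyst): it is stored cold.
By R28 (it is stored cold): it has attribute E.
By R4 (it is classified as Y, it is aqueous): it is in category X1.
By R8 (it is tagged P, it is in category D1, it is in state K): it satisfies condition J1.
By R9 (it is in category X1, it is in state A): it is volatile.
By R14 (it is volatile, it meets criterion M): it satisfies condition Z.
By R22 (it has attribute E): it requires a fume hood.
By R25 (it satisfies condition J1, it satisfies condition T1): it is classified as V.
By R32 (it is classified as V, it is in state K): it is in state B1.
By R33 (it requires a fume hood): it is an oxidizer.
By R23 (it satisfies condition Z, it is in state B1, it is in state K): it satisfies condition T.
By R15 (it satisfies condition T, it satisfies condition T1): it is classified as C.
By R31 (it is an oxidizer, it is classified as C): it is in state U.

Yes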